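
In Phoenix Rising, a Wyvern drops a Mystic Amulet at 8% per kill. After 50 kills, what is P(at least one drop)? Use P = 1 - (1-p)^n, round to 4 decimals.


P(at least one) = 1 - P(none) = 1 - (1-p)^n
p = 8/100 = 0.08
1 - p = 0.92
(1 - p)^50 = 0.92^50 = 0.015466
P(at least one) = 1 - 0.015466 = 0.9845

0.9845


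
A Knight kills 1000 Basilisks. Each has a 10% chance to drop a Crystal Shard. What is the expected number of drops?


Expected drops = kills * (drop_rate / 100)
= 1000 * (10 / 100)
= 1000 * 0.1
= 100.0

100.0 drops


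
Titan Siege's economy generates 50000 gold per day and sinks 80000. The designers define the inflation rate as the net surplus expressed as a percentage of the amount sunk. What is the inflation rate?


Net gold = 50000 - 80000 = -30000
Inflation rate = net / sunk * 100 = -30000 / 80000 * 100
= -0.375 * 100
= -37.50%

-37.50%


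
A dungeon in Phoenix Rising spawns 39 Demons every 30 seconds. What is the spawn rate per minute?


Spawns per minute = count * (60 / interval)
= 39 * (60 / 30)
= 39 * 2.0
= 78.0

78.0 per minute


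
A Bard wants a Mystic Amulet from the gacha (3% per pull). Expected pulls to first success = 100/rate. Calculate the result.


Expected pulls for a geometric distribution = 1/p = 100 / rate%
= 100 / 3
= 33.33

33.33 pulls


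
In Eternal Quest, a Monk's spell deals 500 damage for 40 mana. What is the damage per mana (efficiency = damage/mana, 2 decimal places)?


Efficiency = damage / mana
= 500 / 40
= 12.50

12.50 dmg/mana


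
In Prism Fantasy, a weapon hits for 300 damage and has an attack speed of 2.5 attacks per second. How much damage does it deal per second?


DPS = damage * attack_speed
= 300 * 2.5
= 750.0

750.0 DPS


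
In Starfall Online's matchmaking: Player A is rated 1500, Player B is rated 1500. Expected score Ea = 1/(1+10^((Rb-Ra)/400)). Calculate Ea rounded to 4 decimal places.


Elo expected score: Ea = 1/(1 + 10^((Rb-Ra)/400))
Rb - Ra = 1500 - 1500 = 0
(Rb-Ra)/400 = 0/400 = 0.0
10^0.0 = 1.0
Ea = 1/(1 + 1.0) = 1/2.0 = 0.5000

0.5000


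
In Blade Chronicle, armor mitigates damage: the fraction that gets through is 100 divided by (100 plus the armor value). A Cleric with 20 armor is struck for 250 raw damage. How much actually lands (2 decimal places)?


actual = 250 * 100 / (100 + 20)
= 250 * 100 / 120
= 25000 / 120
= 208.33

208.33 damage


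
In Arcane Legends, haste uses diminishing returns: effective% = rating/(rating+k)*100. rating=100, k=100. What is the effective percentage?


effective% = rating / (rating + k) * 100
= 100 / (100 + 100) * 100
= 100 / 200 * 100
= 0.5 * 100
= 50.00%

50.00%


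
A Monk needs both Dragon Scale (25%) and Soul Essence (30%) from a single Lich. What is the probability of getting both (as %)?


For independent events, P(both) = P(A) * P(B)
= 25% * 30%
= 750 / 100 %
= 7.5%

7.5%


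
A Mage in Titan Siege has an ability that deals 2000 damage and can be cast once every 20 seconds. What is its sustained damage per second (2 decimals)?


DPS = damage / cooldown
= 2000 / 20
= 100.00

100.00 DPS


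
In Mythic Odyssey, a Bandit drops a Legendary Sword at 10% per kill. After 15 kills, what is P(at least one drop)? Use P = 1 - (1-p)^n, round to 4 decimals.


P(at least one) = 1 - P(none) = 1 - (1-p)^n
p = 10/100 = 0.1
1 - p = 0.9
(1 - p)^15 = 0.9^15 = 0.205891
P(at least one) = 1 - 0.205891 = 0.7941

0.7941


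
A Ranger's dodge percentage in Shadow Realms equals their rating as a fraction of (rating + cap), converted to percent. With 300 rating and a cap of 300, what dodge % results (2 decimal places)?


dodge% = 300 / (300 + 300) * 100
= 300 / 600 * 100
= 0.5 * 100
= 50.00%

50.00%


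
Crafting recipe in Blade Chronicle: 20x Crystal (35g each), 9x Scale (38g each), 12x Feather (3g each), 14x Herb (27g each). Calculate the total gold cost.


Cost breakdown:
  Crystal: 20 * 35 = 700
  Scale: 9 * 38 = 342
  Feather: 12 * 3 = 36
  Herb: 14 * 27 = 378
Total = 700 + 342 + 36 + 378 = 1456

1456 gold


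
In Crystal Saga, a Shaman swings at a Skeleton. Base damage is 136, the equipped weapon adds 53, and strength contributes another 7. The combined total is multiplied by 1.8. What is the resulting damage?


Sum base + weapon + str = 136 + 53 + 7 = 196
Multiply by 1.8:
196 * 1.8 = 352.8

352.8 damage


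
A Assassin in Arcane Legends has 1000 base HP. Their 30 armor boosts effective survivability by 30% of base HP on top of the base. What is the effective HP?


EHP = 1000 * (1 + 30/100)
= 1000 * (1 + 0.3)
= 1000 * 1.3
= 1300.0

1300.0 EHP


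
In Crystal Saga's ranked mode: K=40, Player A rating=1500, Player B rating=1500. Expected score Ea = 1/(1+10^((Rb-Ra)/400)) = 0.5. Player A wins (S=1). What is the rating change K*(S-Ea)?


Elo update: delta = K * (S - Ea), where S = 1 (wins)
S - Ea = 1 - 0.5 = 0.5
Rating change = 40 * 0.5
= 20.00

20.00 rating points


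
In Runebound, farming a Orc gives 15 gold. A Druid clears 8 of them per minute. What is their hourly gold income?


Gold per minute = 15 * 8 = 120
Gold per hour = 120 * 60 = 7200

7200 gold/hour


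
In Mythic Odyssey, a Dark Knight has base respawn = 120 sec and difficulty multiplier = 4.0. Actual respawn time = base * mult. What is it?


Respawn time = base * multiplier
= 120 * 4.0
= 480.0 seconds

480.0 seconds


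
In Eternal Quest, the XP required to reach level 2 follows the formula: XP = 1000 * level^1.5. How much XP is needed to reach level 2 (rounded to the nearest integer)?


XP = 1000 * level^1.5
Substitute level = 2:
XP = 1000 * 2^1.5
= 1000 * 2.8284
= 2828

2828 XP


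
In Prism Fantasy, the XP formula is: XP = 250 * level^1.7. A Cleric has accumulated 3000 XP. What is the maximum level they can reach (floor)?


XP = 250 * level^1.7, so level = (XP / 250)^(1/1.7)
= (3000 / 250)^(1/1.7)
= 12.0^0.5882
= 4.3133
Floor: level = 4

level 4


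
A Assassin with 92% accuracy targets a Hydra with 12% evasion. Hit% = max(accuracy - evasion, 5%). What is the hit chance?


accuracy - evasion = 92 - 12 = 80
Apply floor: max(80, 5) = 80
Hit chance = 80%

80%


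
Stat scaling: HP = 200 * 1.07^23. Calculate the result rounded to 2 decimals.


value = base * growth^level
= 200 * 1.07^23
= 200 * 4.74053
= 948.11

948.11 HP


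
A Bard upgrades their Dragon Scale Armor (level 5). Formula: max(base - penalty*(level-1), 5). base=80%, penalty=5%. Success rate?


raw_rate = 80 - 5 * (5 - 1)
= 80 - 5 * 4
= 80 - 20
= 60
Apply floor: max(60, 5) = 60%

60%


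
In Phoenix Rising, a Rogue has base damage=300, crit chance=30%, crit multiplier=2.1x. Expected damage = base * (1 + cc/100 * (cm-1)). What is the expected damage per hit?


E[dmg] = base * (1 + crit_chance * (crit_mult - 1))
cc as decimal = 30/100 = 0.3
cm - 1 = 2.1 - 1 = 1.1
Bonus factor = 0.3 * 1.1 = 0.33
Total multiplier = 1 + 0.33 = 1.33
Expected damage = 300 * 1.33 = 399.00

399.00 damage


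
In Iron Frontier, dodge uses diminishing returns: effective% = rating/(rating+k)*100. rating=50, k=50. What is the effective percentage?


effective% = rating / (rating + k) * 100
= 50 / (50 + 50) * 100
= 50 / 100 * 100
= 0.5 * 100
= 50.00%

50.00%


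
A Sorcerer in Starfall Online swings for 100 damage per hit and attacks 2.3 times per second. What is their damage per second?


DPS = damage * attack_speed
= 100 * 2.3
= 230.0

230.0 DPS


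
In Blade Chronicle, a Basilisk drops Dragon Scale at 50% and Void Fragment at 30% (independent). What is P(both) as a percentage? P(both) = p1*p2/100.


For independent events, P(both) = P(A) * P(B)
= 50% * 30%
= 1500 / 100 %
= 15.0%

15.0%


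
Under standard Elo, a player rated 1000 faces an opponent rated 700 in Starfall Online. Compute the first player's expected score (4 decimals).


Elo expected score: Ea = 1/(1 + 10^((Rb-Ra)/400))
Rb - Ra = 700 - 1000 = -300
(Rb-Ra)/400 = -300/400 = -0.75
10^-0.75 = 0.177828
Ea = 1/(1 + 0.177828) = 1/1.177828 = 0.8490

0.8490


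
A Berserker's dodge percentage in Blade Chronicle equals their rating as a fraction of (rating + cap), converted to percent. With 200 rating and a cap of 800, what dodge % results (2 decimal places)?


dodge% = 200 / (200 + 800) * 100
= 200 / 1000 * 100
= 0.2 * 100
= 20.00%

20.00%


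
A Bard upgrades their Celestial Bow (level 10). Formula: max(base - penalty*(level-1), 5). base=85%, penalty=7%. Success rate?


raw_rate = 85 - 7 * (10 - 1)
= 85 - 7 * 9
= 85 - 63
= 22
Apply floor: max(22, 5) = 22%

22%


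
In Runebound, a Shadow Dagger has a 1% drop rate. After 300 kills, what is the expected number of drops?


Expected drops = kills * (drop_rate / 100)
= 300 * (1 / 100)
= 300 * 0.01
= 3.0

3.0 drops


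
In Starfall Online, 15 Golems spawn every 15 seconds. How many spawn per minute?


Spawns per minute = count * (60 / interval)
= 15 * (60 / 15)
= 15 * 4.0
= 60.0

60.0 per minute


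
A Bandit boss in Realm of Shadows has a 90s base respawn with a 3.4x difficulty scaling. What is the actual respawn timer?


Respawn time = base * multiplier
= 90 * 3.4
= 306.0 seconds

306.0 seconds


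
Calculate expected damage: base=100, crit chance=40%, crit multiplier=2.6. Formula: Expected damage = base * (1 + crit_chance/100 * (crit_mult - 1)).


E[dmg] = base * (1 + crit_chance * (crit_mult - 1))
cc as decimal = 40/100 = 0.4
cm - 1 = 2.6 - 1 = 1.6
Bonus factor = 0.4 * 1.6 = 0.64
Total multiplier = 1 + 0.64 = 1.64
Expected damage = 100 * 1.64 = 164.00

164.00 damage


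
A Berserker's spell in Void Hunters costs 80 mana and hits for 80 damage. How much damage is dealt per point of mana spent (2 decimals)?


Efficiency = damage / mana
= 80 / 80
= 1.00

1.00 dmg/mana


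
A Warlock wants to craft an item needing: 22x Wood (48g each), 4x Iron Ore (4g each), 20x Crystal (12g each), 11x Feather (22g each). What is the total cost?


Cost breakdown:
  Wood: 22 * 48 = 1056
  Iron Ore: 4 * 4 = 16
  Crystal: 20 * 12 = 240
  Feather: 11 * 22 = 242
Total = 1056 + 16 + 240 + 242 = 1554

1554 gold


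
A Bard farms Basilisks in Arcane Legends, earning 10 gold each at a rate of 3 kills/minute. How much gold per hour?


Gold per minute = 10 * 3 = 30
Gold per hour = 30 * 60 = 1800

1800 gold/hour


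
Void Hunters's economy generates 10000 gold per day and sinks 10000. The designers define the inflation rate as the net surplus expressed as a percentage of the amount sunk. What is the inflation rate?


Net gold = 10000 - 10000 = 0
Inflation rate = net / sunk * 100 = 0 / 10000 * 100
= 0.0 * 100
= 0.00%

0.00%


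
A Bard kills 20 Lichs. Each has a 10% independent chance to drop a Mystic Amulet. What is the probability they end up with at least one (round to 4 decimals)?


P(at least one) = 1 - P(none) = 1 - (1-p)^n
p = 10/100 = 0.1
1 - p = 0.9
(1 - p)^20 = 0.9^20 = 0.121577
P(at least one) = 1 - 0.121577 = 0.8784

0.8784


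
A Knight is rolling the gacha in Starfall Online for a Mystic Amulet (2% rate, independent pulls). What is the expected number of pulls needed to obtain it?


Expected pulls for a geometric distribution = 1/p = 100 / rate%
= 100 / 2
= 50.0

50.0 pulls


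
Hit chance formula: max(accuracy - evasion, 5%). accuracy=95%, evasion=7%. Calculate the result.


accuracy - evasion = 95 - 7 = 88
Apply floor: max(88, 5) = 88
Hit chance = 88%

88%


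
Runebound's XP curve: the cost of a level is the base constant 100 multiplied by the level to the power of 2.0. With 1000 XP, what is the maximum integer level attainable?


XP = 100 * level^2.0, so level = (XP / 100)^(1/2.0)
= (1000 / 100)^(1/2.0)
= 10.0^0.5
= 3.1623
Floor: level = 3

level 3


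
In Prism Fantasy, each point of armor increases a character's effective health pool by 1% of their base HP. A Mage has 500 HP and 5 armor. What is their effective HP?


EHP = 500 * (1 + 5/100)
= 500 * (1 + 0.05)
= 500 * 1.05
= 525.0

525.0 EHP


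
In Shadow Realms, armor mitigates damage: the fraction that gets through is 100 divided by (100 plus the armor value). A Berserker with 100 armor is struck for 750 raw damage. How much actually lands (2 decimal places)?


actual = 750 * 100 / (100 + 100)
= 750 * 100 / 200
= 75000 / 200
= 375.00

375.00 damage


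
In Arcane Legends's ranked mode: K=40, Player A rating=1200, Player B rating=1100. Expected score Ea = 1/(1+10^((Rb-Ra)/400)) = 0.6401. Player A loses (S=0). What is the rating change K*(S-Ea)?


Elo update: delta = K * (S - Ea), where S = 0 (loses)
S - Ea = 0 - 0.6401 = -0.6401
Rating change = 40 * -0.6401
= -25.60

-25.60 rating points


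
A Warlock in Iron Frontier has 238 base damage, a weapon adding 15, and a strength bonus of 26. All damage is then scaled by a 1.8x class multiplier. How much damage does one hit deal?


Sum base + weapon + str = 238 + 15 + 26 = 279
Multiply by 1.8:
279 * 1.8 = 502.2

502.2 damage


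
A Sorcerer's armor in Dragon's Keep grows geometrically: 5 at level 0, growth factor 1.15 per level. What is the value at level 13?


value = base * growth^level
= 5 * 1.15^13
= 5 * 6.152788
= 30.76

30.76 armor


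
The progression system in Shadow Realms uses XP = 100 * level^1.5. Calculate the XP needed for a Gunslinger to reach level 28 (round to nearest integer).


XP = 100 * level^1.5
Substitute level = 28:
XP = 100 * 28^1.5
= 100 * 148.1621
= 14816

14816 XP


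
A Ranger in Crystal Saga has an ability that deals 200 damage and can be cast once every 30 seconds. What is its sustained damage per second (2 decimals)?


DPS = damage / cooldown
= 200 / 30
= 6.67

6.67 DPS


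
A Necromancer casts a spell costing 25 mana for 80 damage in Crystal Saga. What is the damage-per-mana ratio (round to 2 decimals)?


Efficiency = damage / mana
= 80 / 25
= 3.20

3.20 dmg/mana


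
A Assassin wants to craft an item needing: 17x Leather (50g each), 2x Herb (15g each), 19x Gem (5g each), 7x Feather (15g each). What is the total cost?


Cost breakdown:
  Leather: 17 * 50 = 850
  Herb: 2 * 15 = 30
  Gem: 19 * 5 = 95
  Feather: 7 * 15 = 105
Total = 850 + 30 + 95 + 105 = 1080

1080 gold


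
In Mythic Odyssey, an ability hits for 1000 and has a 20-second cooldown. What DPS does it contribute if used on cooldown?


DPS = damage / cooldown
= 1000 / 20
= 50.00

50.00 DPS


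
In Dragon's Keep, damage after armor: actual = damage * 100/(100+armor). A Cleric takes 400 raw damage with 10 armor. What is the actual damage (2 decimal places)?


actual = 400 * 100 / (100 + 10)
= 400 * 100 / 110
= 40000 / 110
= 363.64

363.64 damage


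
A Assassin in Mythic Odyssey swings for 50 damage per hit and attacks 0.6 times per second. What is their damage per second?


DPS = damage * attack_speed
= 50 * 0.6
= 30.0

30.0 DPS


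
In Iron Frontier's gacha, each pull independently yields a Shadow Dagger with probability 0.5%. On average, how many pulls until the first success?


Expected pulls for a geometric distribution = 1/p = 100 / rate%
= 100 / 0.5
= 200.0

200.0 pulls


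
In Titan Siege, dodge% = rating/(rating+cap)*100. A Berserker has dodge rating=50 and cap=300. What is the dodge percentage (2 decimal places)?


dodge% = 50 / (50 + 300) * 100
= 50 / 350 * 100
= 0.142857 * 100
= 14.29%

14.29%


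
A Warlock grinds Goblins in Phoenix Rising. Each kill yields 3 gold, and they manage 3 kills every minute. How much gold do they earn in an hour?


Gold per minute = 3 * 3 = 9
Gold per hour = 9 * 60 = 540

540 gold/hour


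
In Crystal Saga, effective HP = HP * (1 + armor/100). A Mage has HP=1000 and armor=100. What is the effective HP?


EHP = 1000 * (1 + 100/100)
= 1000 * (1 + 1.0)
= 1000 * 2.0
= 2000.0

2000.0 EHP


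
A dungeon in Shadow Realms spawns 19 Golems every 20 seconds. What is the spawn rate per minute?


Spawns per minute = count * (60 / interval)
= 19 * (60 / 20)
= 19 * 3.0
= 57.0

57.0 per minute


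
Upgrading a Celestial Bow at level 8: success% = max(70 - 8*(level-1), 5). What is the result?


raw_rate = 70 - 8 * (8 - 1)
= 70 - 8 * 7
= 70 - 56
= 14
Apply floor: max(14, 5) = 14%

14%


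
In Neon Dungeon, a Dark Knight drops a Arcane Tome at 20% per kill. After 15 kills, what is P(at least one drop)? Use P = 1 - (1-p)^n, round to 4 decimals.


P(at least one) = 1 - P(none) = 1 - (1-p)^n
p = 20/100 = 0.2
1 - p = 0.8
(1 - p)^15 = 0.8^15 = 0.035184
P(at least one) = 1 - 0.035184 = 0.9648

0.9648


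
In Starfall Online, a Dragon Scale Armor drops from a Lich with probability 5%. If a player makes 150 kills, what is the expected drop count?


Expected drops = kills * (drop_rate / 100)
= 150 * (5 / 100)
= 150 * 0.05
= 7.5

7.5 drops


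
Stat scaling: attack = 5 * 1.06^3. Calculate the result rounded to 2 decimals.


value = base * growth^level
= 5 * 1.06^3
= 5 * 1.191016
= 5.96

5.96 attack


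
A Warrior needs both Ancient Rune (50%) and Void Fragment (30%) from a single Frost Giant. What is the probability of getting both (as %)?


For independent events, P(both) = P(A) * P(B)
= 50% * 30%
= 1500 / 100 %
= 15.0%

15.0%


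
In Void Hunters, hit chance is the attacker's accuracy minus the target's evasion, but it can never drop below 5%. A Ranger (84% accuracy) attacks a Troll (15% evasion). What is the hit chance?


accuracy - evasion = 84 - 15 = 69
Apply floor: max(69, 5) = 69
Hit chance = 69%

69%


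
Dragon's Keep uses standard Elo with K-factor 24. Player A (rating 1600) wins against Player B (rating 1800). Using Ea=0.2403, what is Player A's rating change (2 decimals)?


Elo update: delta = K * (S - Ea), where S = 1 (wins)
S - Ea = 1 - 0.2403 = 0.7597
Rating change = 24 * 0.7597
= 18.23

18.23 rating points


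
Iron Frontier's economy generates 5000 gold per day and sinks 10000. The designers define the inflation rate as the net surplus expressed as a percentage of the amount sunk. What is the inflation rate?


Net gold = 5000 - 10000 = -5000
Inflation rate = net / sunk * 100 = -5000 / 10000 * 100
= -0.5 * 100
= -50.00%

-50.00%


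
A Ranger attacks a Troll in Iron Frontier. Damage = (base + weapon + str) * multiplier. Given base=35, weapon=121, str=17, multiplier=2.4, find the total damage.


Sum base + weapon + str = 35 + 121 + 17 = 173
Multiply by 2.4:
173 * 2.4 = 415.2

415.2 damage


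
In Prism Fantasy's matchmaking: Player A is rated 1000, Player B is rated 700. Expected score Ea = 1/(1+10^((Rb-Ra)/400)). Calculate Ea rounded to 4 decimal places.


Elo expected score: Ea = 1/(1 + 10^((Rb-Ra)/400))
Rb - Ra = 700 - 1000 = -300
(Rb-Ra)/400 = -300/400 = -0.75
10^-0.75 = 0.177828
Ea = 1/(1 + 0.177828) = 1/1.177828 = 0.8490

0.8490


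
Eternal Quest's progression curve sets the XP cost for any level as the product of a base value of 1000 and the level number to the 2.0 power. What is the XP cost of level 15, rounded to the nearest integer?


XP = 1000 * level^2.0
Substitute level = 15:
XP = 1000 * 15^2.0
= 1000 * 225.0
= 225000

225000 XP


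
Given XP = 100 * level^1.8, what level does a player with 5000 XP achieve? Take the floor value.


XP = 100 * level^1.8, so level = (XP / 100)^(1/1.8)
= (5000 / 100)^(1/1.8)
= 50.0^0.5556
= 8.7876
Floor: level = 8

level 8


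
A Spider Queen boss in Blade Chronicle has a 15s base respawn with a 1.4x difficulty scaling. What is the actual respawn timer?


Respawn time = base * multiplier
= 15 * 1.4
= 21.0 seconds

21.0 seconds


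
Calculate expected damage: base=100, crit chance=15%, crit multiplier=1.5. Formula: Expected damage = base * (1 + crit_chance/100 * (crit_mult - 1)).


E[dmg] = base * (1 + crit_chance * (crit_mult - 1))
cc as decimal = 15/100 = 0.15
cm - 1 = 1.5 - 1 = 0.5
Bonus factor = 0.15 * 0.5 = 0.075
Total multiplier = 1 + 0.075 = 1.075
Expected damage = 100 * 1.075 = 107.50

107.50 damage


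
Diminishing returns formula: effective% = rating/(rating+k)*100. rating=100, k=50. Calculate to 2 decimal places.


effective% = rating / (rating + k) * 100
= 100 / (100 + 50) * 100
= 100 / 150 * 100
= 0.666667 * 100
= 66.67%

66.67%


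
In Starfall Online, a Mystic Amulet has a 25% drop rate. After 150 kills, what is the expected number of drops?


Expected drops = kills * (drop_rate / 100)
= 150 * (25 / 100)
= 150 * 0.25
= 37.5

37.5 drops


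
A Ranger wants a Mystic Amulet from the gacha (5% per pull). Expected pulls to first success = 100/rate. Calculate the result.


Expected pulls for a geometric distribution = 1/p = 100 / rate%
= 100 / 5
= 20.0

20.0 pulls


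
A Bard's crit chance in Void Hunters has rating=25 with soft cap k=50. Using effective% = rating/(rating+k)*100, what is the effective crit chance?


effective% = rating / (rating + k) * 100
= 25 / (25 + 50) * 100
= 25 / 75 * 100
= 0.333333 * 100
= 33.33%

33.33%


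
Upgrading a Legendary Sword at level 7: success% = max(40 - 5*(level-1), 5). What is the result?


raw_rate = 40 - 5 * (7 - 1)
= 40 - 5 * 6
= 40 - 30
= 10
Apply floor: max(10, 5) = 10%

10%


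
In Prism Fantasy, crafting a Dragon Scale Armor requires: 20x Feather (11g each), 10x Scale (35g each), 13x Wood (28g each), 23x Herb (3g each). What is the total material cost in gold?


Cost breakdown:
  Feather: 20 * 11 = 220
  Scale: 10 * 35 = 350
  Wood: 13 * 28 = 364
  Herb: 23 * 3 = 69
Total = 220 + 350 + 364 + 69 = 1003

1003 gold


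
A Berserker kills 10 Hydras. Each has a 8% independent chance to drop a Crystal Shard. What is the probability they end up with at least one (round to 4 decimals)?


P(at least one) = 1 - P(none) = 1 - (1-p)^n
p = 8/100 = 0.08
1 - p = 0.92
(1 - p)^10 = 0.92^10 = 0.434388
P(at least one) = 1 - 0.434388 = 0.5656

0.5656


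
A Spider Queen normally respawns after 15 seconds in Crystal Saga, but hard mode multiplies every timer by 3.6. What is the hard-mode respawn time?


Respawn time = base * multiplier
= 15 * 3.6
= 54.0 seconds

54.0 seconds


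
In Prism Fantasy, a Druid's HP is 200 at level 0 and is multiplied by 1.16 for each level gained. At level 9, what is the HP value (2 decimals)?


value = base * growth^level
= 200 * 1.16^9
= 200 * 3.802961
= 760.59

760.59 HP


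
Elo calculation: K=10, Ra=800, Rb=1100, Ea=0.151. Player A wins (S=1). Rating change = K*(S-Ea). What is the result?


Elo update: delta = K * (S - Ea), where S = 1 (wins)
S - Ea = 1 - 0.151 = 0.849
Rating change = 10 * 0.849
= 8.49

8.49 rating points


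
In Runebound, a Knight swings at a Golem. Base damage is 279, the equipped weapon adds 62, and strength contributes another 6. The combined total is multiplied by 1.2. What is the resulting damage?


Sum base + weapon + str = 279 + 62 + 6 = 347
Multiply by 1.2:
347 * 1.2 = 416.4

416.4 damage


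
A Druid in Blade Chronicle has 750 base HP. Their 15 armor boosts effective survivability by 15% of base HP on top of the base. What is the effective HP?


EHP = 750 * (1 + 15/100)
= 750 * (1 + 0.15)
= 750 * 1.15
= 862.5

862.5 EHP


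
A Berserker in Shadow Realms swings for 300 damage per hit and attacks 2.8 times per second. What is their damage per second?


DPS = damage * attack_speed
= 300 * 2.8
= 840.0

840.0 DPS


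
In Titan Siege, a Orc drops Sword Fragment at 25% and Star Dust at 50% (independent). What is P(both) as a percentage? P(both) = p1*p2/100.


For independent events, P(both) = P(A) * P(B)
= 25% * 50%
= 1250 / 100 %
= 12.5%

12.5%


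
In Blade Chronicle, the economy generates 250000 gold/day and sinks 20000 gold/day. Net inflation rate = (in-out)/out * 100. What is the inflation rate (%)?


Net gold = 250000 - 20000 = 230000
Inflation rate = net / sunk * 100 = 230000 / 20000 * 100
= 11.5 * 100
= 1150.00%

1150.00%


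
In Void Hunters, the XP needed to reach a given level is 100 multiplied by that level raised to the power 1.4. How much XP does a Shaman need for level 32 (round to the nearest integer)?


XP = 100 * level^1.4
Substitute level = 32:
XP = 100 * 32^1.4
= 100 * 128.0
= 12800

12800 XP


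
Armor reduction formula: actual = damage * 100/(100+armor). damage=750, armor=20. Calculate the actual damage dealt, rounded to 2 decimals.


actual = 750 * 100 / (100 + 20)
= 750 * 100 / 120
= 75000 / 120
= 625.00

625.00 damage


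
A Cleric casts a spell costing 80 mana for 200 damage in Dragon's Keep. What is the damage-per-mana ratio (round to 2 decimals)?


Efficiency = damage / mana
= 200 / 80
= 2.50

2.50 dmg/mana


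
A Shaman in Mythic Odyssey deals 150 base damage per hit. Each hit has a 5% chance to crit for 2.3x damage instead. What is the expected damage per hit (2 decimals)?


E[dmg] = base * (1 + crit_chance * (crit_mult - 1))
cc as decimal = 5/100 = 0.05
cm - 1 = 2.3 - 1 = 1.3
Bonus factor = 0.05 * 1.3 = 0.065
Total multiplier = 1 + 0.065 = 1.065
Expected damage = 150 * 1.065 = 159.75

159.75 damage


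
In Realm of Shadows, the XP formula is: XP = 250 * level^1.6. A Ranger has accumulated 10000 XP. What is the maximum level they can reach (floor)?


XP = 250 * level^1.6, so level = (XP / 250)^(1/1.6)
= (10000 / 250)^(1/1.6)
= 40.0^0.625
= 10.0297
Floor: level = 10

level 10


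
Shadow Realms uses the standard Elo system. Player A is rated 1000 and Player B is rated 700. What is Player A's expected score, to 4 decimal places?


Elo expected score: Ea = 1/(1 + 10^((Rb-Ra)/400))
Rb - Ra = 700 - 1000 = -300
(Rb-Ra)/400 = -300/400 = -0.75
10^-0.75 = 0.177828
Ea = 1/(1 + 0.177828) = 1/1.177828 = 0.8490

0.8490


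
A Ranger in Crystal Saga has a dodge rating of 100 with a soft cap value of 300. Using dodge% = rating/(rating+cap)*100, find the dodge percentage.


dodge% = 100 / (100 + 300) * 100
= 100 / 400 * 100
= 0.25 * 100
= 25.00%

25.00%


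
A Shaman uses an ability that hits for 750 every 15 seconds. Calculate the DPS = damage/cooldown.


DPS = damage / cooldown
= 750 / 15
= 50.00

50.00 DPS


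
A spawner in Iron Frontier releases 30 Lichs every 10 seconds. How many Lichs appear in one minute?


Spawns per minute = count * (60 / interval)
= 30 * (60 / 10)
= 30 * 6.0
= 180.0

180.0 per minute


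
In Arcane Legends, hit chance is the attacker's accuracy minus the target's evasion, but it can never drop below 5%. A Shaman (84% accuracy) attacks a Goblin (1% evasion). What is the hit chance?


accuracy - evasion = 84 - 1 = 83
Apply floor: max(83, 5) = 83
Hit chance = 83%

83%


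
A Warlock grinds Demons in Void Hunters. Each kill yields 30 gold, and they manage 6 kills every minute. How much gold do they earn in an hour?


Gold per minute = 30 * 6 = 180
Gold per hour = 180 * 60 = 10800

10800 gold/hour


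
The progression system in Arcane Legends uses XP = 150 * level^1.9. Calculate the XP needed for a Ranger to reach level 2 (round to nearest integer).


XP = 150 * level^1.9
Substitute level = 2:
XP = 150 * 2^1.9
= 150 * 3.7321
= 560

560 XP


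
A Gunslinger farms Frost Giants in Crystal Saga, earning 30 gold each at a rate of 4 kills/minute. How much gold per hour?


Gold per minute = 30 * 4 = 120
Gold per hour = 120 * 60 = 7200

7200 gold/hour


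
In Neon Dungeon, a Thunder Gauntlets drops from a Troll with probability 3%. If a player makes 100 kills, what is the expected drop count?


Expected drops = kills * (drop_rate / 100)
= 100 * (3 / 100)
= 100 * 0.03
= 3.0

3.0 drops


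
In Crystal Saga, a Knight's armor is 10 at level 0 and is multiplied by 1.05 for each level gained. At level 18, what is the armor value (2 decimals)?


value = base * growth^level
= 10 * 1.05^18
= 10 * 2.406619
= 24.07

24.07 armor


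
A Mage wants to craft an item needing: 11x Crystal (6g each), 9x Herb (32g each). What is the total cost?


Cost breakdown:
  Crystal: 11 * 6 = 66
  Herb: 9 * 32 = 288
Total = 66 + 288 = 354

354 gold


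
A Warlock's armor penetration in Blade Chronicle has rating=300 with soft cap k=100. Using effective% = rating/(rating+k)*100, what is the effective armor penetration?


effective% = rating / (rating + k) * 100
= 300 / (300 + 100) * 100
= 300 / 400 * 100
= 0.75 * 100
= 75.00%

75.00%


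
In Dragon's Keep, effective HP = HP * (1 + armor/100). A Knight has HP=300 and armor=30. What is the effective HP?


EHP = 300 * (1 + 30/100)
= 300 * (1 + 0.3)
= 300 * 1.3
= 390.0

390.0 EHP


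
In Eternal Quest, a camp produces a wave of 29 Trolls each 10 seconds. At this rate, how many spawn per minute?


Spawns per minute = count * (60 / interval)
= 29 * (60 / 10)
= 29 * 6.0
= 174.0

174.0 per minute


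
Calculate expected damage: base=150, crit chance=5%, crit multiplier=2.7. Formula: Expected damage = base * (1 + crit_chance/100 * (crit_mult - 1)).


E[dmg] = base * (1 + crit_chance * (crit_mult - 1))
cc as decimal = 5/100 = 0.05
cm - 1 = 2.7 - 1 = 1.7
Bonus factor = 0.05 * 1.7 = 0.085
Total multiplier = 1 + 0.085 = 1.085
Expected damage = 150 * 1.085 = 162.75

162.75 damage


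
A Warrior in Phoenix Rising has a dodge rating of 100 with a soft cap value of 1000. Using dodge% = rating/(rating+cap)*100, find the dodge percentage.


dodge% = 100 / (100 + 1000) * 100
= 100 / 1100 * 100
= 0.090909 * 100
= 9.09%

9.09%


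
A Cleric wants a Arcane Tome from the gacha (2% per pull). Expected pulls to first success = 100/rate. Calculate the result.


Expected pulls for a geometric distribution = 1/p = 100 / rate%
= 100 / 2
= 50.0

50.0 pulls


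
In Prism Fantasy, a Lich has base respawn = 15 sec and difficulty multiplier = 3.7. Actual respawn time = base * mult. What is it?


Respawn time = base * multiplier
= 15 * 3.7
= 55.5 seconds

55.5 seconds


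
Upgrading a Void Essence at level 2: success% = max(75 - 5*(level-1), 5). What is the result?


raw_rate = 75 - 5 * (2 - 1)
= 75 - 5 * 1
= 75 - 5
= 70
Apply floor: max(70, 5) = 70%

70%


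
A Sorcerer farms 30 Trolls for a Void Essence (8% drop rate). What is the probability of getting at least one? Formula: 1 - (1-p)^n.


P(at least one) = 1 - P(none) = 1 - (1-p)^n
p = 8/100 = 0.08
1 - p = 0.92
(1 - p)^30 = 0.92^30 = 0.081966
P(at least one) = 1 - 0.081966 = 0.9180

0.9180


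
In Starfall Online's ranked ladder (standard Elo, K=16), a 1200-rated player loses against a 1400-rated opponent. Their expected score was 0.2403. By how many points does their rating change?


Elo update: delta = K * (S - Ea), where S = 0 (loses)
S - Ea = 0 - 0.2403 = -0.2403
Rating change = 16 * -0.2403
= -3.84

-3.84 rating points


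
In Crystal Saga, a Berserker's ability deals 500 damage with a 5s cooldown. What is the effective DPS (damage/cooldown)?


DPS = damage / cooldown
= 500 / 5
= 100.00

100.00 DPS


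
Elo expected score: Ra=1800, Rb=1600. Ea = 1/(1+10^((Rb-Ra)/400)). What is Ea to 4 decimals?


Elo expected score: Ea = 1/(1 + 10^((Rb-Ra)/400))
Rb - Ra = 1600 - 1800 = -200
(Rb-Ra)/400 = -200/400 = -0.5
10^-0.5 = 0.316228
Ea = 1/(1 + 0.316228) = 1/1.316228 = 0.7597

0.7597


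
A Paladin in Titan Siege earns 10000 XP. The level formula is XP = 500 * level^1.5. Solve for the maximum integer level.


XP = 500 * level^1.5, so level = (XP / 500)^(1/1.5)
= (10000 / 500)^(1/1.5)
= 20.0^0.6667
= 7.3681
Floor: level = 7

level 7


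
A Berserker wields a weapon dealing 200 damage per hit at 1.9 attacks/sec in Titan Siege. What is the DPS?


DPS = damage * attack_speed
= 200 * 1.9
= 380.0

380.0 DPS


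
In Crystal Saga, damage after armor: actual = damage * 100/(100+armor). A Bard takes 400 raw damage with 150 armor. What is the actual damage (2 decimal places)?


actual = 400 * 100 / (100 + 150)
= 400 * 100 / 250
= 40000 / 250
= 160.00

160.00 damage


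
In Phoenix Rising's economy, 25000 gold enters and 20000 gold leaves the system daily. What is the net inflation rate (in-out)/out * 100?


Net gold = 25000 - 20000 = 5000
Inflation rate = net / sunk * 100 = 5000 / 20000 * 100
= 0.25 * 100
= 25.00%

25.00%


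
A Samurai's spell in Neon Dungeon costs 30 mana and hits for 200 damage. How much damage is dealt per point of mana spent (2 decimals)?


Efficiency = damage / mana
= 200 / 30
= 6.67

6.67 dmg/mana


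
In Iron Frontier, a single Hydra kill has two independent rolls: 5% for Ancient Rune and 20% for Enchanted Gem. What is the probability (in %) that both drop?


For independent events, P(both) = P(A) * P(B)
= 5% * 20%
= 100 / 100 %
= 1.0%

1.0%


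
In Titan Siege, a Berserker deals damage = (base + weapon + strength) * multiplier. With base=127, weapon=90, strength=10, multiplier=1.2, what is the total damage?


Sum base + weapon + str = 127 + 90 + 10 = 227
Multiply by 1.2:
227 * 1.2 = 272.4

272.4 damage


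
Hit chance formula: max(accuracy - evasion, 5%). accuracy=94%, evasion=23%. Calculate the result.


accuracy - evasion = 94 - 23 = 71
Apply floor: max(71, 5) = 71
Hit chance = 71%

71%


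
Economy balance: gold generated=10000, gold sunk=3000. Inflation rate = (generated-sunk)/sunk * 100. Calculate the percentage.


Net gold = 10000 - 3000 = 7000
Inflation rate = net / sunk * 100 = 7000 / 3000 * 100
= 2.333333 * 100
= 233.33%

233.33%


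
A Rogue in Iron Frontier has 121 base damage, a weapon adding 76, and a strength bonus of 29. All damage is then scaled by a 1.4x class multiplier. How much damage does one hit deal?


Sum base + weapon + str = 121 + 76 + 29 = 226
Multiply by 1.4:
226 * 1.4 = 316.4

316.4 damage


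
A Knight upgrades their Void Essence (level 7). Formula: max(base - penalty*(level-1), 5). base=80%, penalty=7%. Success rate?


raw_rate = 80 - 7 * (7 - 1)
= 80 - 7 * 6
= 80 - 42
= 38
Apply floor: max(38, 5) = 38%

38%


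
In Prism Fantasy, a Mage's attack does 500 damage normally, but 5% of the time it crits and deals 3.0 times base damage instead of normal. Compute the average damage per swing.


E[dmg] = base * (1 + crit_chance * (crit_mult - 1))
cc as decimal = 5/100 = 0.05
cm - 1 = 3.0 - 1 = 2.0
Bonus factor = 0.05 * 2.0 = 0.1
Total multiplier = 1 + 0.1 = 1.1
Expected damage = 500 * 1.1 = 550.00

550.00 damage


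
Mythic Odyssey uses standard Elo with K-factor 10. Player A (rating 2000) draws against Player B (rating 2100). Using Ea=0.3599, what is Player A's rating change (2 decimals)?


Elo update: delta = K * (S - Ea), where S = 0.5 (draws)
S - Ea = 0.5 - 0.3599 = 0.1401
Rating change = 10 * 0.1401
= 1.40

1.40 rating points


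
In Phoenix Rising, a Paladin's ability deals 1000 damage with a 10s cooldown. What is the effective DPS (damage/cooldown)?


DPS = damage / cooldown
= 1000 / 10
= 100.00

100.00 DPS


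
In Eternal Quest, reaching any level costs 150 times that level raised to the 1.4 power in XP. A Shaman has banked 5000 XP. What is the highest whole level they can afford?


XP = 150 * level^1.4, so level = (XP / 150)^(1/1.4)
= (5000 / 150)^(1/1.4)
= 33.3333^0.7143
= 12.2397
Floor: level = 12

level 12


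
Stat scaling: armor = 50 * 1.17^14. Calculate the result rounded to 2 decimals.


value = base * growth^level
= 50 * 1.17^14
= 50 * 9.007454
= 450.37

450.37 armor


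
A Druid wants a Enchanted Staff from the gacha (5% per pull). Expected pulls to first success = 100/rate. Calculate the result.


Expected pulls for a geometric distribution = 1/p = 100 / rate%
= 100 / 5
= 20.0

20.0 pulls


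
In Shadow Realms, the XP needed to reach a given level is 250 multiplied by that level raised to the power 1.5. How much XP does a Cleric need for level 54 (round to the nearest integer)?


XP = 250 * level^1.5
Substitute level = 54:
XP = 250 * 54^1.5
= 250 * 396.8173
= 99204

99204 XP


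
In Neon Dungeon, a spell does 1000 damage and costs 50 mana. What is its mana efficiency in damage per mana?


Efficiency = damage / mana
= 1000 / 50
= 20.00

20.00 dmg/mana


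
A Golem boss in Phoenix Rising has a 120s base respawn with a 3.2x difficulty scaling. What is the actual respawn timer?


Respawn time = base * multiplier
= 120 * 3.2
= 384.0 seconds

384.0 seconds


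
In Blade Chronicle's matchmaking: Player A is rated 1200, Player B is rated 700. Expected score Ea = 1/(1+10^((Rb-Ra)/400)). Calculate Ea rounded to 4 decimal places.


Elo expected score: Ea = 1/(1 + 10^((Rb-Ra)/400))
Rb - Ra = 700 - 1200 = -500
(Rb-Ra)/400 = -500/400 = -1.25
10^-1.25 = 0.056234
Ea = 1/(1 + 0.056234) = 1/1.056234 = 0.9468

0.9468


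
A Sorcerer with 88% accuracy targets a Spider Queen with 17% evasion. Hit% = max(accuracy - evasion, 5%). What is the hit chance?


accuracy - evasion = 88 - 17 = 71
Apply floor: max(71, 5) = 71
Hit chance = 71%

71%


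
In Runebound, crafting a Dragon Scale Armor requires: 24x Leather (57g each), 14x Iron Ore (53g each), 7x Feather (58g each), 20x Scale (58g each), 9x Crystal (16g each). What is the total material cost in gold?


Cost breakdown:
  Leather: 24 * 57 = 1368
  Iron Ore: 14 * 53 = 742
  Feather: 7 * 58 = 406
  Scale: 20 * 58 = 1160
  Crystal: 9 * 16 = 144
Total = 1368 + 742 + 406 + 1160 + 144 = 3820

3820 gold


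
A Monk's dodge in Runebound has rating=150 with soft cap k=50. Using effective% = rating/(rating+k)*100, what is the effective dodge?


effective% = rating / (rating + k) * 100
= 150 / (150 + 50) * 100
= 150 / 200 * 100
= 0.75 * 100
= 75.00%

75.00%


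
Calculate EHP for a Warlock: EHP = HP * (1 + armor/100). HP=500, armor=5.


EHP = 500 * (1 + 5/100)
= 500 * (1 + 0.05)
= 500 * 1.05
= 525.0

525.0 EHP


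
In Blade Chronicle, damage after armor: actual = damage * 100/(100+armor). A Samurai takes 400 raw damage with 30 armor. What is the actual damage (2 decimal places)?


actual = 400 * 100 / (100 + 30)
= 400 * 100 / 130
= 40000 / 130
= 307.69

307.69 damage


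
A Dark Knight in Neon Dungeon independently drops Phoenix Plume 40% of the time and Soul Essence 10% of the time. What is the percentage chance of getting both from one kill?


For independent events, P(both) = P(A) * P(B)
= 40% * 10%
= 400 / 100 %
= 4.0%

4.0%


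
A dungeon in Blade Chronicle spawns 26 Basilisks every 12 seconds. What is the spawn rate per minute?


Spawns per minute = count * (60 / interval)
= 26 * (60 / 12)
= 26 * 5.0
= 130.0

130.0 per minute


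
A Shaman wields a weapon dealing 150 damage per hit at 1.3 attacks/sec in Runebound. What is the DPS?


DPS = damage * attack_speed
= 150 * 1.3
= 195.0

195.0 DPS


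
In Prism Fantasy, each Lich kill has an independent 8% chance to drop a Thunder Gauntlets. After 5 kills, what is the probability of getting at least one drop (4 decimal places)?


P(at least one) = 1 - P(none) = 1 - (1-p)^n
p = 8/100 = 0.08
1 - p = 0.92
(1 - p)^5 = 0.92^5 = 0.659082
P(at least one) = 1 - 0.659082 = 0.3409

0.3409


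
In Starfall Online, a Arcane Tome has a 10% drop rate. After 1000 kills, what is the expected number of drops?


Expected drops = kills * (drop_rate / 100)
= 1000 * (10 / 100)
= 1000 * 0.1
= 100.0

100.0 drops


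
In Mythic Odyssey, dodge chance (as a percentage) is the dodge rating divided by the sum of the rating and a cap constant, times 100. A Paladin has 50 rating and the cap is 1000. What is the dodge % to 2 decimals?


dodge% = 50 / (50 + 1000) * 100
= 50 / 1050 * 100
= 0.047619 * 100
= 4.76%

4.76%


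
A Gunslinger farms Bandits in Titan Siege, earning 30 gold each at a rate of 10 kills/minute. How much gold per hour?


Gold per minute = 30 * 10 = 300
Gold per hour = 300 * 60 = 18000

18000 gold/hour


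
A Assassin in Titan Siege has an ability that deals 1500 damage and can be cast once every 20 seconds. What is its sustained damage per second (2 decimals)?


DPS = damage / cooldown
= 1500 / 20
= 75.00

75.00 DPS


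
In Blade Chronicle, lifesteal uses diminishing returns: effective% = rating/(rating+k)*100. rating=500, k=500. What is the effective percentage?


effective% = rating / (rating + k) * 100
= 500 / (500 + 500) * 100
= 500 / 1000 * 100
= 0.5 * 100
= 50.00%

50.00%
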